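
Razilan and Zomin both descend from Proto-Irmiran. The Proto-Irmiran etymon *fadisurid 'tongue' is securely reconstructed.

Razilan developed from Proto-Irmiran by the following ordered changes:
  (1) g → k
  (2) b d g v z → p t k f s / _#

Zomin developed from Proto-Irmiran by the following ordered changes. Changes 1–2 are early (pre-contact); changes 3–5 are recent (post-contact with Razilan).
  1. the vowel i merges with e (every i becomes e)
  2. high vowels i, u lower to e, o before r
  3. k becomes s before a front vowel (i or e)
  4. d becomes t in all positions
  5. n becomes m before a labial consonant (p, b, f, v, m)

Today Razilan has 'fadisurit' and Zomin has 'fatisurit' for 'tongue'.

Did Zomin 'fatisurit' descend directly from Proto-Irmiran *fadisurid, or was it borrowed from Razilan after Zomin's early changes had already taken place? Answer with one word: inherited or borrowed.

If inherited, *fadisurid would pass through all of Zomin's changes:
Zomin: *fadisurid
  fadisurid → fadesured   [vowel merger]
  fadesured → fadesored   [pre-rhotic lowering]
  fadesored (rule 3 does not apply)
  fadesored → fatesoret   [unconditioned shift]
  fatesoret (rule 5 does not apply)
  giving Zomin fatesoret.
If borrowed from Razilan 'fadisurit' after the early changes, it would undergo only the recent ones:
  rule 3 (palatalisation): no change (fadisurit)
  rule 4 (unconditioned shift): fadisurit → fatisurit
  rule 5 (nasal place assimilation): no change (fatisurit)
  ⇒ as a loan: fatisurit
Zomin 'fatisurit' matches the loan outcome 'fatisurit', not the inherited 'fatesoret' — it skipped the early Zomin changes, so it was borrowed from Razilan.

borrowed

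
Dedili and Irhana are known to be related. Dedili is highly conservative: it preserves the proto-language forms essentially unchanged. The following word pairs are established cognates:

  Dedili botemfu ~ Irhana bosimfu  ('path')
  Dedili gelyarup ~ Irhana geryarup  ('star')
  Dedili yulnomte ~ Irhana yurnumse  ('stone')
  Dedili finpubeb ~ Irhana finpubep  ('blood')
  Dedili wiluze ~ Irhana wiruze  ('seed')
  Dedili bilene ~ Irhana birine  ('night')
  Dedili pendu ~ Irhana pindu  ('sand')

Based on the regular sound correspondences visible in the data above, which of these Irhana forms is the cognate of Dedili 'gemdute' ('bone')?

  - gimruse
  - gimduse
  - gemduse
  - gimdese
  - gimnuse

botemfu ~ bosimfu — Dedili e corresponds to Irhana i after a consonant, before a nasal.
botemfu ~ bosimfu — Dedili t corresponds to Irhana s between vowels (before a front vowel).
Applying these to Dedili 'gemdute':
  gemdute → gimdute   (e→i after a consonant, before a nasal)
  gimdute → gimduse   (t→s between vowels (before a front vowel))
So the Irhana cognate is 'gimduse'.

gimduse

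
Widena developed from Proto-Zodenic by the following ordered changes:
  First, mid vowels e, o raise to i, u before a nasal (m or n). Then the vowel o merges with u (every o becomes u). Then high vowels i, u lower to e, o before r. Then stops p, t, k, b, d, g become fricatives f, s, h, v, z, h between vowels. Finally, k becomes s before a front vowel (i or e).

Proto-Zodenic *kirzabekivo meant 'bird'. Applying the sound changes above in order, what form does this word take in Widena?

serzavehivu

Widena: start from *kirzabekivo.
  rule 1: no change — kirzabekivo
  rule 2 (vowel merger): kirzabekivo → kirzabekivu
  rule 3 (pre-rhotic lowering): kirzabekivu → kerzabekivu
  rule 4 (intervocalic lenition): kerzabekivu → kerzavehivu
  rule 5 (palatalisation): kerzavehivu → serzavehivu
  ⇒ Widena serzavehivu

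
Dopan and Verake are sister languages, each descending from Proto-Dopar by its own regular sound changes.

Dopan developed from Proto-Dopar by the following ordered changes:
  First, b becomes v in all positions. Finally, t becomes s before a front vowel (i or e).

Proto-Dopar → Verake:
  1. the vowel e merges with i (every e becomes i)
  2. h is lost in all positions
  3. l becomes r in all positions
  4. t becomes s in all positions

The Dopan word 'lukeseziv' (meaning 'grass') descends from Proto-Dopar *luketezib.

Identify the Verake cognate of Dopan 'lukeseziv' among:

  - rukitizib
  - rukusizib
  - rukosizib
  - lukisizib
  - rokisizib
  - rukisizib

Verake: start from *luketezib.
  rule 1 (vowel merger): luketezib → lukitizib
  rule 2: no change — lukitizib
  rule 3 (unconditioned shift): lukitizib → rukitizib
  rule 4 (unconditioned shift): rukitizib → rukisizib
  ⇒ Verake rukisizib
Only 'rukisizib' matches the regular Verake development of *luketezib.

rukisizib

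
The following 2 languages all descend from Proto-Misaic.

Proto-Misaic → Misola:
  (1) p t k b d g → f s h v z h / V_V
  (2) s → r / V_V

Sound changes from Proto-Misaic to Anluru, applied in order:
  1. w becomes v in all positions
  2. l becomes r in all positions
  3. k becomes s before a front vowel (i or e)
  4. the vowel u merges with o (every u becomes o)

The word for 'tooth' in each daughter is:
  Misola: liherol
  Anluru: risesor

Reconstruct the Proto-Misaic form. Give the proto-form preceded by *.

Position 1: Misola has l, Anluru has r. Misola preserves l here (none of its changes turn any other segment into l), so the proto-segment is *l.
Position 5: Misola has r, Anluru has s. Taking the neighbouring segments as reconstructed: Misola r could go back to *t or *s or *r; Anluru s can only go back to *s — the one source consistent with every daughter is *s.
Position 3: Misola has h, Anluru has s. Taking the neighbouring segments as reconstructed: Misola h could go back to *k or *g or *h; Anluru s could go back to *k or *s — the one source consistent with every daughter is *k.
Verify the candidate proto-form against each daughter:
Misola: *likesol
  likesol → lihesol   [intervocalic lenition]
  lihesol → liherol   [rhotacism]
  giving Misola liherol.
Anluru: start from *likesol.
  rule 1: no change — likesol
  rule 2 (unconditioned shift): likesol → rikesor
  rule 3 (palatalisation): rikesor → risesor
  rule 4: no change — risesor
  ⇒ Anluru risesor
Only *likesol yields all of Misola liherol, Anluru risesor.

*likesol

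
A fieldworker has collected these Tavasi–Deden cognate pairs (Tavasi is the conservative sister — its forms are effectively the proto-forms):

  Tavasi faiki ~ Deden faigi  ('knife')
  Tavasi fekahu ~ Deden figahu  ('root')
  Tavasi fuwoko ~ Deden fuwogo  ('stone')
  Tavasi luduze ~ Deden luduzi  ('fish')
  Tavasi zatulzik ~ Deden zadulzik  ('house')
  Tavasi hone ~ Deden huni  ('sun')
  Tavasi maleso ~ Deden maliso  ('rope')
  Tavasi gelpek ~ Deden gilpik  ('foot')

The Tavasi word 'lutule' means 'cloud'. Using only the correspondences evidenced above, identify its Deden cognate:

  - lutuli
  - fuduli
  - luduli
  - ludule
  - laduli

zatulzik ~ zadulzik — Tavasi t corresponds to Deden d between vowels (before a back vowel).
luduze ~ luduzi, hone ~ huni — Tavasi e corresponds to Deden i word-finally.
Applying these to Tavasi 'lutule':
  lutule → ludule   (t→d between vowels (before a back vowel))
  ludule → luduli   (e→i word-finally)
So the Deden cognate is 'luduli'.

luduli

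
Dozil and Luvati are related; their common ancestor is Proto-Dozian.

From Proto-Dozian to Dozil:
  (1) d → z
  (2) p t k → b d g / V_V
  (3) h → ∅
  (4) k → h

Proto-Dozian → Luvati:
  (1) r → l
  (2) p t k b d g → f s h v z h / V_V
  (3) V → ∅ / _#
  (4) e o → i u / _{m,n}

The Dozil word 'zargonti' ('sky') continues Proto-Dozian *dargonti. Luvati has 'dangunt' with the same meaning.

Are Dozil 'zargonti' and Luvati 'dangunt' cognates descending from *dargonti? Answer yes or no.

Derive the expected Luvati reflex of *dargonti:
Luvati: start from *dargonti.
  rule 1 (unconditioned shift): dargonti → dalgonti
  rule 2: no change — dalgonti
  rule 3 (apocope): dalgonti → dalgont
  rule 4 (pre-nasal raising): dalgont → dalgunt
  ⇒ Luvati dalgunt
The regular Luvati reflex would be 'dalgunt', but the attested form is 'dangunt'. The correspondence is irregular, so they are not cognates (the Luvati form has a different source).

no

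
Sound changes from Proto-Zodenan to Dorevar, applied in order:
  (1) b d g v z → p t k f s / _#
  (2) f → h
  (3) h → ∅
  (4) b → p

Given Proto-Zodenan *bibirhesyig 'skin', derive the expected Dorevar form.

pipiresyik

Dorevar: *bibirhesyig > bibirhesyik > bibiresyik > pipiresyik  (by final devoicing, h-loss, unconditioned shift)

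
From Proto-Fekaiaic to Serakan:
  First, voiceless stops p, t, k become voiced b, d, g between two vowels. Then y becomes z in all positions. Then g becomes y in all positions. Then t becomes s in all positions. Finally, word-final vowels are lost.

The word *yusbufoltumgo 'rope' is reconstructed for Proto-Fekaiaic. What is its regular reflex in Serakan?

zusbufolsumy

Serakan: *yusbufoltumgo
  yusbufoltumgo (rule 1 does not apply)
  yusbufoltumgo → zusbufoltumgo   [unconditioned shift]
  zusbufoltumgo → zusbufoltumyo   [unconditioned shift]
  zusbufoltumyo → zusbufolsumyo   [unconditioned shift]
  zusbufolsumyo → zusbufolsumy   [apocope]
  giving Serakan zusbufolsumy.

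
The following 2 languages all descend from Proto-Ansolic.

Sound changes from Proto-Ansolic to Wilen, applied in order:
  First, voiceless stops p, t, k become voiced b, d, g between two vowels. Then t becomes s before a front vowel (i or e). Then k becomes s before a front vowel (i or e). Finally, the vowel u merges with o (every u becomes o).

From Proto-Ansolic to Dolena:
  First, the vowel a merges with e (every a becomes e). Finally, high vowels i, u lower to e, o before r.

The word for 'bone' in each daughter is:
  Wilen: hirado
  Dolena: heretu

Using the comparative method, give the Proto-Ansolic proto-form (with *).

Position 5: Wilen has d, Dolena has t. Dolena preserves t here (none of its changes turn any other segment into t), so the proto-segment is *t.
Position 2: Wilen has i, Dolena has e. Wilen preserves i here (none of its changes turn any other segment into i), so the proto-segment is *i.
Position 6: Wilen has o, Dolena has u. Dolena preserves u here (none of its changes turn any other segment into u), so the proto-segment is *u.
This points to *hiratu. Verify forward in each daughter:
Wilen: *hiratu > hiradu > hirado  (by intervocalic voicing, vowel merger)
Dolena: *hiratu
  hiratu → hiretu   [vowel merger]
  hiretu → heretu   [pre-rhotic lowering]
  giving Dolena heretu.
Only *hiratu yields all of Wilen hirado, Dolena heretu.

*hiratu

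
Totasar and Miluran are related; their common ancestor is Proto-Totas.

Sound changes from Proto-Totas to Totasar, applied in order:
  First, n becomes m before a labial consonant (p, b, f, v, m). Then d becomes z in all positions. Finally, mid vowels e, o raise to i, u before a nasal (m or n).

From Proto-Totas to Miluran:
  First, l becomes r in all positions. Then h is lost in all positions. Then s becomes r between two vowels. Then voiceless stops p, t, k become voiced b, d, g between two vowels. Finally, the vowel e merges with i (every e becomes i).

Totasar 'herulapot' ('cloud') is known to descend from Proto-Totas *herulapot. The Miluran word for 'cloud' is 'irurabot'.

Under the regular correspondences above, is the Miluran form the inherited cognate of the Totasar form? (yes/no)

yes

Derive the expected Miluran reflex of *herulapot:
Miluran: *herulapot
  herulapot → herurapot   [unconditioned shift]
  herurapot → erurapot   [h-loss]
  erurapot (rule 3 does not apply)
  erurapot → erurabot   [intervocalic voicing]
  erurabot → irurabot   [vowel merger]
  giving Miluran irurabot.
Miluran 'irurabot' matches the regular reflex exactly, so the pair is cognate.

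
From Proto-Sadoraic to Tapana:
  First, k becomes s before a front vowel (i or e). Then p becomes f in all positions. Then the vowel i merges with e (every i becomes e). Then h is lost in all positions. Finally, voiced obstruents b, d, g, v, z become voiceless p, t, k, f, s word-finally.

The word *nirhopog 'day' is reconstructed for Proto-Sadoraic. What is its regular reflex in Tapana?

nerofok

Tapana: *nirhopog
  nirhopog (rule 1 does not apply)
  nirhopog → nirhofog   [unconditioned shift]
  nirhofog → nerhofog   [vowel merger]
  nerhofog → nerofog   [h-loss]
  nerofog → nerofok   [final devoicing]
  giving Tapana nerofok.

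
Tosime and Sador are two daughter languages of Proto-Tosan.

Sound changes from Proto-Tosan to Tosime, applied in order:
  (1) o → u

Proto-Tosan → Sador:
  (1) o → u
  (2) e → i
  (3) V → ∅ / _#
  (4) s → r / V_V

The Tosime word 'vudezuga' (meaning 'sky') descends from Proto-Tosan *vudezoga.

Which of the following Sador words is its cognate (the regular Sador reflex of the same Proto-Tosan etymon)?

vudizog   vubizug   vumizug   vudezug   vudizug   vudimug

vudizug

Sador: *vudezoga
  vudezoga → vudezuga   [vowel merger]
  vudezuga → vudizuga   [vowel merger]
  vudizuga → vudizug   [apocope]
  vudizug (rule 4 does not apply)
  giving Sador vudizug.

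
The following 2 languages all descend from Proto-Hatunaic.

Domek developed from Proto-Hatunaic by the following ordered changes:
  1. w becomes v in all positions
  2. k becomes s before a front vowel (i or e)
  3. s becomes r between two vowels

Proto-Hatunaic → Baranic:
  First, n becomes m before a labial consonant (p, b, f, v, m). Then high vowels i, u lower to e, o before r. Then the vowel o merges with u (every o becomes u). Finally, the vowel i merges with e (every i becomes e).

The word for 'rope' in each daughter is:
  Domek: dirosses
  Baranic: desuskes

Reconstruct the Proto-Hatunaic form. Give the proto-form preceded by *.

Position 3: Domek has r, Baranic has s. Baranic preserves s here (none of its changes turn any other segment into s), so the proto-segment is *s.
Position 6: Domek has s, Baranic has k. Baranic preserves k here (none of its changes turn any other segment into k), so the proto-segment is *k.
Position 2: Domek has i, Baranic has e. Domek preserves i here (none of its changes turn any other segment into i), so the proto-segment is *i.
This points to *disoskes. Verify forward in each daughter:
Domek: start from *disoskes.
  rule 1: no change — disoskes
  rule 2 (palatalisation): disoskes → disosses
  rule 3 (rhotacism): disosses → dirosses
  ⇒ Domek dirosses
Baranic: *disoskes > disuskes > desuskes  (by vowel merger, vowel merger)
Only *disoskes yields all of Domek dirosses, Baranic desuskes.

*disoskes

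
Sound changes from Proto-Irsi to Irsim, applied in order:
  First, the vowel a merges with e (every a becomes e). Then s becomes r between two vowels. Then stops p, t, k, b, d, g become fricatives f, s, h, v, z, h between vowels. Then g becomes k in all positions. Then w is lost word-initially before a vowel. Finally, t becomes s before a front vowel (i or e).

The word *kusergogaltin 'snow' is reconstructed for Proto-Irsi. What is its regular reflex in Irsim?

Irsim: start from *kusergogaltin.
  rule 1 (vowel merger): kusergogaltin → kusergogeltin
  rule 2 (rhotacism): kusergogeltin → kurergogeltin
  rule 3 (intervocalic lenition): kurergogeltin → kurergoheltin
  rule 4 (unconditioned shift): kurergoheltin → kurerkoheltin
  rule 5: no change — kurerkoheltin
  rule 6 (palatalisation): kurerkoheltin → kurerkohelsin
  ⇒ Irsim kurerkohelsin

kurerkohelsin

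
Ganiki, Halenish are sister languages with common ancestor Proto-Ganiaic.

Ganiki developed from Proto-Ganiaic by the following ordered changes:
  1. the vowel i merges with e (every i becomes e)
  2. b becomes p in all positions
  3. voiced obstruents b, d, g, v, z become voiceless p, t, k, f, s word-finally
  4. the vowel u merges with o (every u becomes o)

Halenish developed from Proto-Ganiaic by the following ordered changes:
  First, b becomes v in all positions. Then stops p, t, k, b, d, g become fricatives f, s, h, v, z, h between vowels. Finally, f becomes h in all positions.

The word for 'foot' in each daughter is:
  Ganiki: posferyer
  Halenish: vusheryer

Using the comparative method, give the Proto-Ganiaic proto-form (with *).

*busferyer

Position 4: Ganiki has f, Halenish has h. Taking the neighbouring segments as reconstructed: Ganiki f can only go back to *f; Halenish h could go back to *f or *h — the one source consistent with every daughter is *f.
Position 2: Ganiki has o, Halenish has u. Halenish preserves u here (none of its changes turn any other segment into u), so the proto-segment is *u.
Position 1: Ganiki has p, Halenish has v. Taking the neighbouring segments as reconstructed: Ganiki p could go back to *p or *b; Halenish v could go back to *b or *v — the one source consistent with every daughter is *b.
The remaining positions agree across the daughters. Check the candidate against every language:
Ganiki: *busferyer > pusferyer > posferyer  (by unconditioned shift, vowel merger)
Halenish: start from *busferyer.
  rule 1 (unconditioned shift): busferyer → vusferyer
  rule 2: no change — vusferyer
  rule 3 (unconditioned shift): vusferyer → vusheryer
  ⇒ Halenish vusheryer
*busferyer is the unique common source.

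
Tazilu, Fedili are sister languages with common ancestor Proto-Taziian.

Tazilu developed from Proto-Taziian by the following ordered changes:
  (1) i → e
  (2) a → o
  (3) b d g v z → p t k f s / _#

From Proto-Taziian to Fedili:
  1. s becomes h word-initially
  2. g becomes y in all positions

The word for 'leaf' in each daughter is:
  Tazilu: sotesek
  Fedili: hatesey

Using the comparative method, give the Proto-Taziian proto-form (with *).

*sateseg

Position 1: Tazilu has s, Fedili has h. Taking the neighbouring segments as reconstructed: Tazilu s can only go back to *s; Fedili h could go back to *s or *h — the one source consistent with every daughter is *s.
Position 7: Tazilu has k, Fedili has y. Taking the neighbouring segments as reconstructed: Tazilu k could go back to *k or *g; Fedili y could go back to *g or *y — the one source consistent with every daughter is *g.
Position 2: Tazilu has o, Fedili has a. Fedili preserves a here (none of its changes turn any other segment into a), so the proto-segment is *a.
Continuing position by position gives *sateseg; check it forward:
Tazilu: *sateseg > soteseg > sotesek  (by vowel merger, final devoicing)
Fedili: *sateseg > hateseg > hatesey  (by debuccalisation, unconditioned shift)
*sateseg is the unique common source.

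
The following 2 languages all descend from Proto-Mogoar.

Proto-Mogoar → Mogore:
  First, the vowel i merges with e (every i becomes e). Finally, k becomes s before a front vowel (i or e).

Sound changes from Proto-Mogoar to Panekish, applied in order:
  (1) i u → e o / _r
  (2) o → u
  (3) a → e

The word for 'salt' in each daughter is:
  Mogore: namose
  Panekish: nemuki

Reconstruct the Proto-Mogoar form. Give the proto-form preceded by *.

Position 6: Mogore has e, Panekish has i. Panekish preserves i here (none of its changes turn any other segment into i), so the proto-segment is *i.
Position 4: Mogore has o, Panekish has u. Mogore preserves o here (none of its changes turn any other segment into o), so the proto-segment is *o.
Continuing position by position gives *namoki; check it forward:
Mogore: *namoki > namoke > namose  (by vowel merger, palatalisation)
Panekish: *namoki > namuki > nemuki  (by vowel merger, vowel merger)
*namoki is the unique common source.

*namoki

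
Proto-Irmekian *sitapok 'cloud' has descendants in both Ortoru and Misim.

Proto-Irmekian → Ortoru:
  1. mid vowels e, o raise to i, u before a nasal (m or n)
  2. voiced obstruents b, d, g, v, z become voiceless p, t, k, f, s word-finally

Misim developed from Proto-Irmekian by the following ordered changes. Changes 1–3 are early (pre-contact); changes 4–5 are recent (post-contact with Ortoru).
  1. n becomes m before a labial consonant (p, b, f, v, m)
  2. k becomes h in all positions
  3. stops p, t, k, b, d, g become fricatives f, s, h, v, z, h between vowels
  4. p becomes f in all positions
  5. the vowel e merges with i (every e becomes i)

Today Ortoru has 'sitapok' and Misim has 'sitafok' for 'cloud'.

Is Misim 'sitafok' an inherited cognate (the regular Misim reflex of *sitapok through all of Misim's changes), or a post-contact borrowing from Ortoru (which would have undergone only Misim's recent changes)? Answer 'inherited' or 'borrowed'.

borrowed

If inherited, *sitapok would pass through all of Misim's changes:
Misim: *sitapok > sitapoh > sisafoh  (by unconditioned shift, intervocalic lenition)
If borrowed from Ortoru 'sitapok' after the early changes, it would undergo only the recent ones:
  rule 4 (unconditioned shift): sitapok → sitafok
  rule 5 (vowel merger): no change (sitafok)
  ⇒ as a loan: sitafok
Misim 'sitafok' matches the loan outcome 'sitafok', not the inherited 'sisafoh' — it skipped the early Misim changes, so it was borrowed from Ortoru.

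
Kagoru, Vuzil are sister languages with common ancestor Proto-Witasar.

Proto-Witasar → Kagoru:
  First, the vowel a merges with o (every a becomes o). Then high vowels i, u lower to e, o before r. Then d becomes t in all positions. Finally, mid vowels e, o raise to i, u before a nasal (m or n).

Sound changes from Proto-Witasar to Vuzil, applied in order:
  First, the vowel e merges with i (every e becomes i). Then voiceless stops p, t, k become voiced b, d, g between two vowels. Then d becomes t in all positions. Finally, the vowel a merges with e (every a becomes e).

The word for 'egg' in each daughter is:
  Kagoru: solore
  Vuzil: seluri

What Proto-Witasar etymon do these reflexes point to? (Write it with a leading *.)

*salure

Position 6: Kagoru has e, Vuzil has i. Taking the neighbouring segments as reconstructed: Kagoru e can only go back to *e; Vuzil i could go back to *e or *i — the one source consistent with every daughter is *e.
Position 4: Kagoru has o, Vuzil has u. Vuzil preserves u here (none of its changes turn any other segment into u), so the proto-segment is *u.
Verify the candidate proto-form against each daughter:
Kagoru: *salure > solure > solore  (by vowel merger, pre-rhotic lowering)
Vuzil: *salure > saluri > seluri  (by vowel merger, vowel merger)
No other proto-form is consistent with every reflex, so the reconstruction is *salure.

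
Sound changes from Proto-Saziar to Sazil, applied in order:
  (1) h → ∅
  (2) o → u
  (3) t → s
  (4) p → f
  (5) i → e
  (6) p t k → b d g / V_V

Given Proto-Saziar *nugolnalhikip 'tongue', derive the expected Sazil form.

Sazil: start from *nugolnalhikip.
  rule 1 (h-loss): nugolnalhikip → nugolnalikip
  rule 2 (vowel merger): nugolnalikip → nugulnalikip
  rule 3: no change — nugulnalikip
  rule 4 (unconditioned shift): nugulnalikip → nugulnalikif
  rule 5 (vowel merger): nugulnalikif → nugulnalekef
  rule 6 (intervocalic voicing): nugulnalekef → nugulnalegef
  ⇒ Sazil nugulnalegef

nugulnalegef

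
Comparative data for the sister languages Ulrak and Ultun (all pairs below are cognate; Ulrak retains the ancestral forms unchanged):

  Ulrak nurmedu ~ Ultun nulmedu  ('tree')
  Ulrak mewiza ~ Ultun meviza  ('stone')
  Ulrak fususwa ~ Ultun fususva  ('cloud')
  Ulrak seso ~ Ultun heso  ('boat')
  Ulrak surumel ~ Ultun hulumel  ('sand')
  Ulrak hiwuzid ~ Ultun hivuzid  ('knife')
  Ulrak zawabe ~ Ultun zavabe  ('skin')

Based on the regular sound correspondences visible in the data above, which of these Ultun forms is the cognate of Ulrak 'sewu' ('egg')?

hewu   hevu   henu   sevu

hevu

seso ~ heso — Ulrak s corresponds to Ultun h word-initially before a front vowel.
hiwuzid ~ hivuzid — Ulrak w corresponds to Ultun v between vowels (before a back vowel).
Applying these to Ulrak 'sewu':
  sewu → hewu   (s→h word-initially before a front vowel)
  hewu → hevu   (w→v between vowels (before a back vowel))
So the Ultun cognate is 'hevu'.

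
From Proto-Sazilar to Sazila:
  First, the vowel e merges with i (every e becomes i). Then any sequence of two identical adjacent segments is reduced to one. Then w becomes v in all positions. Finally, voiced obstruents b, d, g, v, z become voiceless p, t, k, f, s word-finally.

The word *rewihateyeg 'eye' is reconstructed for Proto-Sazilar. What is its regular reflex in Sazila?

rivihatiyik

Sazila: start from *rewihateyeg.
  rule 1 (vowel merger): rewihateyeg → riwihatiyig
  rule 2: no change — riwihatiyig
  rule 3 (unconditioned shift): riwihatiyig → rivihatiyig
  rule 4 (final devoicing): rivihatiyig → rivihatiyik
  ⇒ Sazila rivihatiyik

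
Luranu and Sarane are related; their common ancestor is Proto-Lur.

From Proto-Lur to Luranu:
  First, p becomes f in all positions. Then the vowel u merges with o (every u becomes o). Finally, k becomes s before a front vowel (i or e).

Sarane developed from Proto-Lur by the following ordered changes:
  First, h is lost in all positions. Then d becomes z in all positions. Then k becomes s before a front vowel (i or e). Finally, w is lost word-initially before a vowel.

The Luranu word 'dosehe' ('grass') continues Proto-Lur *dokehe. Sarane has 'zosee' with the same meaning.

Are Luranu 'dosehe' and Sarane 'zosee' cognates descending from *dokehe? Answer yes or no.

yes

Derive the expected Sarane reflex of *dokehe:
Sarane: *dokehe > dokee > zokee > zosee  (by h-loss, unconditioned shift, palatalisation)
Sarane 'zosee' matches the regular reflex exactly, so the pair is cognate.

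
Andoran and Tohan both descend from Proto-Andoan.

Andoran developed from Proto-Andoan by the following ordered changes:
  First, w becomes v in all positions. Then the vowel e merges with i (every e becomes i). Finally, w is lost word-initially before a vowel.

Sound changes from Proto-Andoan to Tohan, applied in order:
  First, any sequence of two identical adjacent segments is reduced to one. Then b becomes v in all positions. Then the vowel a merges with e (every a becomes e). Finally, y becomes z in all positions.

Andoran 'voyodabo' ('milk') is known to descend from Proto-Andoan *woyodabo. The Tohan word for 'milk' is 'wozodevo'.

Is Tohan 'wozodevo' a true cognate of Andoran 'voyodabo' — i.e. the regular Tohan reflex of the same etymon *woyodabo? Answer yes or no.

Derive the expected Tohan reflex of *woyodabo:
Tohan: *woyodabo
  woyodabo (rule 1 does not apply)
  woyodabo → woyodavo   [unconditioned shift]
  woyodavo → woyodevo   [vowel merger]
  woyodevo → wozodevo   [unconditioned shift]
  giving Tohan wozodevo.
Tohan 'wozodevo' matches the regular reflex exactly, so the pair is cognate.

yes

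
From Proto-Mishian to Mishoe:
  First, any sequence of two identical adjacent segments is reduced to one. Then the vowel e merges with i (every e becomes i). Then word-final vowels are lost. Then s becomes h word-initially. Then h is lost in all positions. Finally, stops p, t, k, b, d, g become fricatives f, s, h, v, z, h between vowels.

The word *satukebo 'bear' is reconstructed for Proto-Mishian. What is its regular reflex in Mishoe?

Mishoe: start from *satukebo.
  rule 1: no change — satukebo
  rule 2 (vowel merger): satukebo → satukibo
  rule 3 (apocope): satukibo → satukib
  rule 4 (debuccalisation): satukib → hatukib
  rule 5 (h-loss): hatukib → atukib
  rule 6 (intervocalic lenition): atukib → asuhib
  ⇒ Mishoe asuhib

asuhib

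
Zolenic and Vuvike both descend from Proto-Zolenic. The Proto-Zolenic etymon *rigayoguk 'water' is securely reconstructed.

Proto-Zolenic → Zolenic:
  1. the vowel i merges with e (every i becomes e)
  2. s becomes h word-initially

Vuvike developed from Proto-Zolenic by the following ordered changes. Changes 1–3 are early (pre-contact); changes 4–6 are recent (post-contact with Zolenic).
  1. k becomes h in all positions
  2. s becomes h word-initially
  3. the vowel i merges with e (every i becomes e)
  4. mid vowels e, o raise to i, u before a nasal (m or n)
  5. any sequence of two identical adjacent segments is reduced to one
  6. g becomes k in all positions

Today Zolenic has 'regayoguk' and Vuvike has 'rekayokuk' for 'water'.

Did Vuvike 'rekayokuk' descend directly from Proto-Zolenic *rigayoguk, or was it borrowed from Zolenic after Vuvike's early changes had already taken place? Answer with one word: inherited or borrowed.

borrowed

If inherited, *rigayoguk would pass through all of Vuvike's changes:
Vuvike: *rigayoguk
  rigayoguk → rigayoguh   [unconditioned shift]
  rigayoguh (rule 2 does not apply)
  rigayoguh → regayoguh   [vowel merger]
  regayoguh (rule 4 does not apply)
  regayoguh (rule 5 does not apply)
  regayoguh → rekayokuh   [unconditioned shift]
  giving Vuvike rekayokuh.
If borrowed from Zolenic 'regayoguk' after the early changes, it would undergo only the recent ones:
  rule 4 (pre-nasal raising): no change (regayoguk)
  rule 5 (degemination): no change (regayoguk)
  rule 6 (unconditioned shift): regayoguk → rekayokuk
  ⇒ as a loan: rekayokuk
Vuvike 'rekayokuk' matches the loan outcome 'rekayokuk', not the inherited 'rekayokuh' — it skipped the early Vuvike changes, so it was borrowed from Zolenic.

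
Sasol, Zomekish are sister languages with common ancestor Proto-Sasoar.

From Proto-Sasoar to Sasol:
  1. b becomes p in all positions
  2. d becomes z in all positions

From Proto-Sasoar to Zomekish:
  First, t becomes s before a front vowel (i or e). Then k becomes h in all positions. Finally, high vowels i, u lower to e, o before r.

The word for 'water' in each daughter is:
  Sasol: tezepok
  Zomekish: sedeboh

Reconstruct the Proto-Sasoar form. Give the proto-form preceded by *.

Position 1: Sasol has t, Zomekish has s. Sasol preserves t here (none of its changes turn any other segment into t), so the proto-segment is *t.
Position 3: Sasol has z, Zomekish has d. Zomekish preserves d here (none of its changes turn any other segment into d), so the proto-segment is *d.
Position 7: Sasol has k, Zomekish has h. Sasol preserves k here (none of its changes turn any other segment into k), so the proto-segment is *k.
Verify the candidate proto-form against each daughter:
Sasol: *tedebok > tedepok > tezepok  (by unconditioned shift, unconditioned shift)
Zomekish: *tedebok
  tedebok → sedebok   [palatalisation]
  sedebok → sedeboh   [unconditioned shift]
  sedeboh (rule 3 does not apply)
  giving Zomekish sedeboh.
Only *tedebok yields all of Sasol tezepok, Zomekish sedeboh.

*tedebok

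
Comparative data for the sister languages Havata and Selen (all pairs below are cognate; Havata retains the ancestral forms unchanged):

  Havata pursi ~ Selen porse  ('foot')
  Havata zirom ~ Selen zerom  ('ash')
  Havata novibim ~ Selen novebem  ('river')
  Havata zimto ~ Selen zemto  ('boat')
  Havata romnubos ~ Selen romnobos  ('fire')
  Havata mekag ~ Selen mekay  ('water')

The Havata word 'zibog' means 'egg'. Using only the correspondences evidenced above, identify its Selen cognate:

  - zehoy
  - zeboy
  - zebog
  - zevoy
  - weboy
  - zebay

zeboy

novibim ~ novebem — Havata i corresponds to Selen e after a consonant, before a labial obstruent.
mekag ~ mekay — Havata g corresponds to Selen y word-finally.
Applying these to Havata 'zibog':
  zibog → zebog   (i→e after a consonant, before a labial obstruent)
  zebog → zeboy   (g→y word-finally)
So the Selen cognate is 'zeboy'.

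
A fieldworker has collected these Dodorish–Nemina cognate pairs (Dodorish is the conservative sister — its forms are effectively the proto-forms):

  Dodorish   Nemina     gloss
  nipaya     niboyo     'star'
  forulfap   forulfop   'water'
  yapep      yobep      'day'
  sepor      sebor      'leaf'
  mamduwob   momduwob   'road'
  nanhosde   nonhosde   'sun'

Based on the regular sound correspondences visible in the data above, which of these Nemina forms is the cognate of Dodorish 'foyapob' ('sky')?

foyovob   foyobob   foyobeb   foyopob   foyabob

foyobob

forulfap ~ forulfop, yapep ~ yobep — Dodorish a corresponds to Nemina o after a consonant, before a labial obstruent.
sepor ~ sebor — Dodorish p corresponds to Nemina b between vowels (before a back vowel).
Applying these to Dodorish 'foyapob':
  foyapob → foyopob   (a→o after a consonant, before a labial obstruent)
  foyopob → foyobob   (p→b between vowels (before a back vowel))
So the Nemina cognate is 'foyobob'.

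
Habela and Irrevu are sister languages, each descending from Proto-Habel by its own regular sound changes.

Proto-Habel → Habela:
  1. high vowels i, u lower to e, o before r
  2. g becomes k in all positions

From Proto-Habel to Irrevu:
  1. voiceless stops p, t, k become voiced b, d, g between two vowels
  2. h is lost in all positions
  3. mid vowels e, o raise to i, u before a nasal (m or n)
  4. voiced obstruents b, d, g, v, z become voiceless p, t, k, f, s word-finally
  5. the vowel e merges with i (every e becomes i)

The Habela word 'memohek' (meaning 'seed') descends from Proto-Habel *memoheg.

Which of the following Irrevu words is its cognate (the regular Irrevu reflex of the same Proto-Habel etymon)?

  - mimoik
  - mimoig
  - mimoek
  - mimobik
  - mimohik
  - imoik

Irrevu: *memoheg
  memoheg (rule 1 does not apply)
  memoheg → memoeg   [h-loss]
  memoeg → mimoeg   [pre-nasal raising]
  mimoeg → mimoek   [final devoicing]
  mimoek → mimoik   [vowel merger]
  giving Irrevu mimoik.
The other candidates each miss or misapply at least one Irrevu change.

mimoik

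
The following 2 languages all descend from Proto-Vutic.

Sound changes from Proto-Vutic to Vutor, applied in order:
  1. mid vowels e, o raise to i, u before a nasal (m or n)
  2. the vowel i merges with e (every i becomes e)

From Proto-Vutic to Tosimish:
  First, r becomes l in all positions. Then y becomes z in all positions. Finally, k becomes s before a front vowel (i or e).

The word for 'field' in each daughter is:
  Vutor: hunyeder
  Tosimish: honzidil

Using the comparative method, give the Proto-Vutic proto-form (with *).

*honyidir

Position 2: Vutor has u, Tosimish has o. Tosimish preserves o here (none of its changes turn any other segment into o), so the proto-segment is *o.
Position 7: Vutor has e, Tosimish has i. Tosimish preserves i here (none of its changes turn any other segment into i), so the proto-segment is *i.
Continuing position by position gives *honyidir; check it forward:
Vutor: start from *honyidir.
  rule 1 (pre-nasal raising): honyidir → hunyidir
  rule 2 (vowel merger): hunyidir → hunyeder
  ⇒ Vutor hunyeder
Tosimish: start from *honyidir.
  rule 1 (unconditioned shift): honyidir → honyidil
  rule 2 (unconditioned shift): honyidil → honzidil
  rule 3: no change — honzidil
  ⇒ Tosimish honzidil
No other proto-form is consistent with every reflex, so the reconstruction is *honyidir.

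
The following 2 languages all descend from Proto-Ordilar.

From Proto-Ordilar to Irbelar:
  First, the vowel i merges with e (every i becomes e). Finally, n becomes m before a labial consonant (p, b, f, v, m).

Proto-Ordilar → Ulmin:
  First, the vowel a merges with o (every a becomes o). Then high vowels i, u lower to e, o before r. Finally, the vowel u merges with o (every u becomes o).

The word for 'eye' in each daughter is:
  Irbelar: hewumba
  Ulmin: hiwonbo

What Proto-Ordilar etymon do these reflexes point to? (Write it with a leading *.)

*hiwunba

Position 7: Irbelar has a, Ulmin has o. Irbelar preserves a here (none of its changes turn any other segment into a), so the proto-segment is *a.
Position 2: Irbelar has e, Ulmin has i. Ulmin preserves i here (none of its changes turn any other segment into i), so the proto-segment is *i.
Continuing position by position gives *hiwunba; check it forward:
Irbelar: *hiwunba
  hiwunba → hewunba   [vowel merger]
  hewunba → hewumba   [nasal place assimilation]
  giving Irbelar hewumba.
Ulmin: start from *hiwunba.
  rule 1 (vowel merger): hiwunba → hiwunbo
  rule 2: no change — hiwunbo
  rule 3 (vowel merger): hiwunbo → hiwonbo
  ⇒ Ulmin hiwonbo
No other proto-form is consistent with every reflex, so the reconstruction is *hiwunba.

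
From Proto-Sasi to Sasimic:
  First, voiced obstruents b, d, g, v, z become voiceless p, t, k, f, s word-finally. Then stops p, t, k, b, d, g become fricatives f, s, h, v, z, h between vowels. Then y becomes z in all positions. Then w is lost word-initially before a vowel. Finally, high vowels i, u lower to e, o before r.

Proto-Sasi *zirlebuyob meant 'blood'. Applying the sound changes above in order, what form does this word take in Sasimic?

Sasimic: *zirlebuyob
  zirlebuyob → zirlebuyop   [final devoicing]
  zirlebuyop → zirlevuyop   [intervocalic lenition]
  zirlevuyop → zirlevuzop   [unconditioned shift]
  zirlevuzop (rule 4 does not apply)
  zirlevuzop → zerlevuzop   [pre-rhotic lowering]
  giving Sasimic zerlevuzop.

zerlevuzop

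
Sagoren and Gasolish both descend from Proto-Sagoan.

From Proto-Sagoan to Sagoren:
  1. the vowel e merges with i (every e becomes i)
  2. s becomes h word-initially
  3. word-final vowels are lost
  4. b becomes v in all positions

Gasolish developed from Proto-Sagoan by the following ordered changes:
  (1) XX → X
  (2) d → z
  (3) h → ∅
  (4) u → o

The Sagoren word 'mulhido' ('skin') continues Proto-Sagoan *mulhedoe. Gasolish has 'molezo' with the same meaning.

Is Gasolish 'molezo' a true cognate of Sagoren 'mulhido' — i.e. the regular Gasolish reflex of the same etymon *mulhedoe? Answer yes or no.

Derive the expected Gasolish reflex of *mulhedoe:
Gasolish: *mulhedoe
  mulhedoe (rule 1 does not apply)
  mulhedoe → mulhezoe   [unconditioned shift]
  mulhezoe → mulezoe   [h-loss]
  mulezoe → molezoe   [vowel merger]
  giving Gasolish molezoe.
The regular Gasolish reflex would be 'molezoe', but the attested form is 'molezo'. The correspondence is irregular, so they are not cognates (the Gasolish form has a different source).

no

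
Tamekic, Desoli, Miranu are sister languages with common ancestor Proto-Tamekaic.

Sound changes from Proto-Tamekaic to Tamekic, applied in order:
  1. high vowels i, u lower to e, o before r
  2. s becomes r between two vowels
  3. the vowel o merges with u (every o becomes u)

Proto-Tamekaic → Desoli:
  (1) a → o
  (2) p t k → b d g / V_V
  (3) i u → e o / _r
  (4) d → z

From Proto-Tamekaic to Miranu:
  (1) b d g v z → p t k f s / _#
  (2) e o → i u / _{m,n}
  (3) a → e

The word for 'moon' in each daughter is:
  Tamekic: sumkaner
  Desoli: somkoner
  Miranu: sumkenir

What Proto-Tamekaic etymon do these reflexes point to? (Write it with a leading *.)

*somkanir

Position 2: Tamekic has u, Desoli has o, Miranu has u. Taking the neighbouring segments as reconstructed: Tamekic u could go back to *o or *u; Desoli o could go back to *a or *o; Miranu u could go back to *o or *u — the one source consistent with every daughter is *o.
Position 5: Tamekic has a, Desoli has o, Miranu has e. Tamekic preserves a here (none of its changes turn any other segment into a), so the proto-segment is *a.
This points to *somkanir. Verify forward in each daughter:
Tamekic: start from *somkanir.
  rule 1 (pre-rhotic lowering): somkanir → somkaner
  rule 2: no change — somkaner
  rule 3 (vowel merger): somkaner → sumkaner
  ⇒ Tamekic sumkaner
Desoli: *somkanir
  somkanir → somkonir   [vowel merger]
  somkonir (rule 2 does not apply)
  somkonir → somkoner   [pre-rhotic lowering]
  somkoner (rule 4 does not apply)
  giving Desoli somkoner.
Miranu: *somkanir > sumkanir > sumkenir  (by pre-nasal raising, vowel merger)
Only *somkanir yields all of Tamekic sumkaner, Desoli somkoner, Miranu sumkenir.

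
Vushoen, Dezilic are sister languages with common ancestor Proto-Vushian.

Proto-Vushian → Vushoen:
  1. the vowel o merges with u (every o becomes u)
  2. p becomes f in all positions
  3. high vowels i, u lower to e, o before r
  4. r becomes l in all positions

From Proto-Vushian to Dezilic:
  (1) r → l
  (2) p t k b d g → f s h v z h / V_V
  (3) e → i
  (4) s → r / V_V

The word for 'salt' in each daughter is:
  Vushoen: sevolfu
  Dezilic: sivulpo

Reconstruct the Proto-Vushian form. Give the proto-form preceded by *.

Position 5: Vushoen has l, Dezilic has l. Taking the neighbouring segments as reconstructed: Vushoen l can only go back to *r; Dezilic l could go back to *l or *r — the one source consistent with every daughter is *r.
Position 7: Vushoen has u, Dezilic has o. Dezilic preserves o here (none of its changes turn any other segment into o), so the proto-segment is *o.
This points to *sevurpo. Verify forward in each daughter:
Vushoen: start from *sevurpo.
  rule 1 (vowel merger): sevurpo → sevurpu
  rule 2 (unconditioned shift): sevurpu → sevurfu
  rule 3 (pre-rhotic lowering): sevurfu → sevorfu
  rule 4 (unconditioned shift): sevorfu → sevolfu
  ⇒ Vushoen sevolfu
Dezilic: *sevurpo > sevulpo > sivulpo  (by unconditioned shift, vowel merger)
No other proto-form is consistent with every reflex, so the reconstruction is *sevurpo.

*sevurpo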